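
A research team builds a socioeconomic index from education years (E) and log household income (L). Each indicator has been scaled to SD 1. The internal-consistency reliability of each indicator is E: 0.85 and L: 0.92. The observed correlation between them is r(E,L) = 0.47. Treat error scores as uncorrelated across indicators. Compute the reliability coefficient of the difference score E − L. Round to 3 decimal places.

Var(E−L) = 1 + 1 − 2·0.47 = 2 − 0.94 = 1.06.
With uncorrelated errors the cross-covariances are all true-score covariance, so they carry over unchanged; only the diagonal terms shrink to ρᵢσᵢ².
True-score variance = [0.85 + 0.92] − 0.94 = 1.77 − 0.94 = 0.83.
Reliability = 0.83 / 1.06 = 0.783.

0.783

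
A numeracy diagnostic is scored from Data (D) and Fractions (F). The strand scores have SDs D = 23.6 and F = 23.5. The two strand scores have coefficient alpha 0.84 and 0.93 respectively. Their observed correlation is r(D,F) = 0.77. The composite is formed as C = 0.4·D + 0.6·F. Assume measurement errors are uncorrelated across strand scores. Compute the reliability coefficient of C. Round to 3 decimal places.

Var(C) = 0.4²·23.6² + 0.6²·23.5² + 2·[0.24·23.6·23.5·0.77] = 287.924 + 204.98 = 492.904.
Under uncorrelated errors the observed covariances equal the true-score covariances, so only the own-variance terms attenuate.
True-score variance = [0.4²·23.6²·0.84 + 0.6²·23.5²·0.93] + 204.98 = 259.749 + 204.98 = 464.729.
Reliability = 464.729 / 492.904 = 0.943.

0.943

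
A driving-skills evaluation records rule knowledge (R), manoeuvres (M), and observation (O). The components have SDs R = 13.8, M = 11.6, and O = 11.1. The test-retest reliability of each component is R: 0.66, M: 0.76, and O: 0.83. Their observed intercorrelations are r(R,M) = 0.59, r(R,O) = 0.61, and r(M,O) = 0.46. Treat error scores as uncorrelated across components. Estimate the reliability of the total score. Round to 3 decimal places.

0.875

Var(R+M+O) = 13.8² + 11.6² + 11.1² + 2·[13.8·11.6·0.59 + 13.8·11.1·0.61 + 11.6·11.1·0.46] = 448.21 + 494.233 = 942.443.
With uncorrelated errors the cross-covariances are all true-score covariance, so they carry over unchanged; only the diagonal terms shrink to ρᵢσᵢ².
True-score variance = [13.8²·0.66 + 11.6²·0.76 + 11.1²·0.83] + 494.233 = 330.22 + 494.233 = 824.454.
Reliability = 824.454 / 942.443 = 0.875.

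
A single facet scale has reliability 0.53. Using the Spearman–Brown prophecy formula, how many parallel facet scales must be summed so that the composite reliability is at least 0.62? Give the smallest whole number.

2

k ≥ ρ*(1−ρ₁)/(ρ₁(1−ρ*)) = 0.62·0.47 / (0.53·0.38) = 1.447.
Smallest integer k = 2.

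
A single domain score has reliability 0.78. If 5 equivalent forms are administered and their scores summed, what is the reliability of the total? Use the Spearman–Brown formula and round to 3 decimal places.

ρ_k = kρ / (1 + (k−1)ρ) = 5·0.78 / (1 + 4·0.78) = 3.900 / 4.120 = 0.947.

0.947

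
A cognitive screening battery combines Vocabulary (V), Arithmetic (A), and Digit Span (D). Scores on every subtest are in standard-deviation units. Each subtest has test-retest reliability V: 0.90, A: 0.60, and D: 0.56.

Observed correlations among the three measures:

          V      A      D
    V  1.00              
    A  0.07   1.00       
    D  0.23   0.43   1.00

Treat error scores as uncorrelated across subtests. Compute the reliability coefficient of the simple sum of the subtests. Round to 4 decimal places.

0.7892

Var(V+A+D) = 3 + 2·[0.07 + 0.23 + 0.43] = 3 + 1.46 = 4.46.
Under uncorrelated errors the observed covariances equal the true-score covariances, so only the own-variance terms attenuate.
True-score variance = [0.90 + 0.60 + 0.56] + 1.46 = 2.06 + 1.46 = 3.52.
Reliability = 3.52 / 4.46 = 0.7892.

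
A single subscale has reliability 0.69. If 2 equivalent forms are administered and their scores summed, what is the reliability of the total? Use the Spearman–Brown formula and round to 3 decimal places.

ρ_k = kρ / (1 + (k−1)ρ) = 2·0.69 / (1 + 1·0.69) = 1.380 / 1.690 = 0.817.

0.817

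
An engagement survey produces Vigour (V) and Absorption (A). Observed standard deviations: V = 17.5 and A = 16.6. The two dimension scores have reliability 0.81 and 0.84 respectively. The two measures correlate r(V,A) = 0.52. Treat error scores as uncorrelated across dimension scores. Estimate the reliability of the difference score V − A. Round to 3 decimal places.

0.634

Var(V−A) = 17.5² + 16.6² − 2·17.5·16.6·0.52 = 581.81 − 302.12 = 279.69.
With uncorrelated errors the cross-covariances are all true-score covariance, so they carry over unchanged; only the diagonal terms shrink to ρᵢσᵢ².
True-score variance = [17.5²·0.81 + 16.6²·0.84] − 302.12 = 479.533 − 302.12 = 177.413.
Reliability = 177.413 / 279.69 = 0.634.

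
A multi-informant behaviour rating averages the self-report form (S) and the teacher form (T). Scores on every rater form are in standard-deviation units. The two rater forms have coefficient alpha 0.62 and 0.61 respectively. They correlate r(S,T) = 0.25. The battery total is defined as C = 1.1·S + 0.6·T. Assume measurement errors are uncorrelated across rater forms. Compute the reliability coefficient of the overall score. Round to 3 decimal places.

0.684

Var(C) = 1.1² + 0.6² + 2·[0.66·0.25] = 1.57 + 0.33 = 1.9.
With uncorrelated errors the cross-covariances are all true-score covariance, so they carry over unchanged; only the diagonal terms shrink to ρᵢσᵢ².
True-score variance = [1.1²·0.62 + 0.6²·0.61] + 0.33 = 0.9698 + 0.33 = 1.2998.
Reliability = 1.2998 / 1.9 = 0.684.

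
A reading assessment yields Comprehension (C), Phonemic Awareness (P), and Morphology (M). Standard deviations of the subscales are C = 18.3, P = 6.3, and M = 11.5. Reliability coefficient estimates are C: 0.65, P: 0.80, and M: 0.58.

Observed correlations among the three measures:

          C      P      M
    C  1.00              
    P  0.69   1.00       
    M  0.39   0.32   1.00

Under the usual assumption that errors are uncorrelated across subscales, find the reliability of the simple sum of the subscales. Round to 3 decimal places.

Var(C+P+M) = 18.3² + 6.3² + 11.5² + 2·[18.3·6.3·0.69 + 18.3·11.5·0.39 + 6.3·11.5·0.32] = 506.83 + 369.619 = 876.449.
With uncorrelated errors the cross-covariances are all true-score covariance, so they carry over unchanged; only the diagonal terms shrink to ρᵢσᵢ².
True-score variance = [18.3²·0.65 + 6.3²·0.80 + 11.5²·0.58] + 369.619 = 326.136 + 369.619 = 695.755.
Reliability = 695.755 / 876.449 = 0.794.

0.794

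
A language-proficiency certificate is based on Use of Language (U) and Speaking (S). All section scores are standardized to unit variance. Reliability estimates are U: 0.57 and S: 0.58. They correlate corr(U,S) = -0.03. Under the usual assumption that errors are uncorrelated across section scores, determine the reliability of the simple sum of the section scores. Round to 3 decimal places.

0.562

Var(U+S) = 2 + 2·[(-0.03)] = 2 − 0.06 = 1.94.
Under uncorrelated errors the observed covariances equal the true-score covariances, so only the own-variance terms attenuate.
True-score variance = [0.57 + 0.58] − 0.06 = 1.15 − 0.06 = 1.09.
Reliability = 1.09 / 1.94 = 0.562.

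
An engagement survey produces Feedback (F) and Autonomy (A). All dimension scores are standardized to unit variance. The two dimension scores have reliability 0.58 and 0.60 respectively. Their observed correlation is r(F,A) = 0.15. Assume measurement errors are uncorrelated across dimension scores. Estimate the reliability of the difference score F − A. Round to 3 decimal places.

0.518

Var(F−A) = 1 + 1 − 2·0.15 = 2 − 0.3 = 1.7.
Under uncorrelated errors the observed covariances equal the true-score covariances, so only the own-variance terms attenuate.
True-score variance = [0.58 + 0.60] − 0.3 = 1.18 − 0.3 = 0.88.
Reliability = 0.88 / 1.7 = 0.518.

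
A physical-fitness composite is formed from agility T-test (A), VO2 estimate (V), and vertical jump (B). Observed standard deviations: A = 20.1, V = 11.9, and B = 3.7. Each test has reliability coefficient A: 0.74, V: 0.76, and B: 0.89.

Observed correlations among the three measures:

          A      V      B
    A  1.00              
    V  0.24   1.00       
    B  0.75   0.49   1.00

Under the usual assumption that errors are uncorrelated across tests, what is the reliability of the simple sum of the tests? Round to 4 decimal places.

0.8304

Var(A+V+B) = 20.1² + 11.9² + 3.7² + 2·[20.1·11.9·0.24 + 20.1·3.7·0.75 + 11.9·3.7·0.49] = 559.31 + 269.516 = 828.826.
Because errors are independent across components, Cov(Tᵢ,Tⱼ) = Cov(Xᵢ,Xⱼ); the off-diagonal part of the true-score variance is the same as above.
True-score variance = [20.1²·0.74 + 11.9²·0.76 + 3.7²·0.89] + 269.516 = 418.775 + 269.516 = 688.291.
Reliability = 688.291 / 828.826 = 0.8304.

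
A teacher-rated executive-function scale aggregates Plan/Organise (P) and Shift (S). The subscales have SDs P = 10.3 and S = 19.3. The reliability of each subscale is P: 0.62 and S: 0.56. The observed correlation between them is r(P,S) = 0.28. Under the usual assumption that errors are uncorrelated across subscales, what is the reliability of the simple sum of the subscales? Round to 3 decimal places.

0.654

Var(P+S) = 10.3² + 19.3² + 2·[10.3·19.3·0.28] = 478.58 + 111.322 = 589.902.
Under uncorrelated errors the observed covariances equal the true-score covariances, so only the own-variance terms attenuate.
True-score variance = [10.3²·0.62 + 19.3²·0.56] + 111.322 = 274.37 + 111.322 = 385.693.
Reliability = 385.693 / 589.902 = 0.654.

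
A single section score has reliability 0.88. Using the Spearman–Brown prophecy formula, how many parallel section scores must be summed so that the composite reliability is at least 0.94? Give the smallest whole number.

k ≥ ρ*(1−ρ₁)/(ρ₁(1−ρ*)) = 0.94·0.12 / (0.88·0.06) = 2.136.
Smallest integer k = 3.

3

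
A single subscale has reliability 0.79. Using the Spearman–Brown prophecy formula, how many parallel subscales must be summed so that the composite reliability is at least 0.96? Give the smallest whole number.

7

k ≥ ρ*(1−ρ₁)/(ρ₁(1−ρ*)) = 0.96·0.21 / (0.79·0.04) = 6.380.
Smallest integer k = 7.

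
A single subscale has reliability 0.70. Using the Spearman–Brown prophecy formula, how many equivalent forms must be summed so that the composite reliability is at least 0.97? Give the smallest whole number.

14

k ≥ ρ*(1−ρ₁)/(ρ₁(1−ρ*)) = 0.97·0.30 / (0.70·0.03) = 13.857.
Smallest integer k = 14.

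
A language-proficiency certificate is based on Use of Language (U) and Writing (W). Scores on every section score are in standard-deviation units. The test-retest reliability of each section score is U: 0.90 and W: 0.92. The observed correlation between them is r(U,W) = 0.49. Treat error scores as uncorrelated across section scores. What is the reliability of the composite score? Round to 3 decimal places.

0.940

Var(U+W) = 2 + 2·[0.49] = 2 + 0.98 = 2.98.
With uncorrelated errors the cross-covariances are all true-score covariance, so they carry over unchanged; only the diagonal terms shrink to ρᵢσᵢ².
True-score variance = [0.90 + 0.92] + 0.98 = 1.82 + 0.98 = 2.8.
Reliability = 2.8 / 2.98 = 0.940.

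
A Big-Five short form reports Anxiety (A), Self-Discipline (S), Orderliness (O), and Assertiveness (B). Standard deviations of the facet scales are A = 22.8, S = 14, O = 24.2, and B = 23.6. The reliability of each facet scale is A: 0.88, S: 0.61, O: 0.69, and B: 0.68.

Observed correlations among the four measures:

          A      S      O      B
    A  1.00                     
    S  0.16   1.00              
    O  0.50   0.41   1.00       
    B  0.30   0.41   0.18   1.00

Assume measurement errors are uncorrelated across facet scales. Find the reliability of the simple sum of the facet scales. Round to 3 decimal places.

0.861

Var(A+S+O+B) = 22.8² + 14² + 24.2² + 23.6² + 2·[22.8·14·0.16 + 22.8·24.2·0.50 + 22.8·23.6·0.30 + 14·24.2·0.41 + 14·23.6·0.41 + 24.2·23.6·0.18] = 1858.44 + 1731.1 = 3589.54.
Under uncorrelated errors the observed covariances equal the true-score covariances, so only the own-variance terms attenuate.
True-score variance = [22.8²·0.88 + 14²·0.61 + 24.2²·0.69 + 23.6²·0.68] + 1731.1 = 1359.84 + 1731.1 = 3090.94.
Reliability = 3090.94 / 3589.54 = 0.861.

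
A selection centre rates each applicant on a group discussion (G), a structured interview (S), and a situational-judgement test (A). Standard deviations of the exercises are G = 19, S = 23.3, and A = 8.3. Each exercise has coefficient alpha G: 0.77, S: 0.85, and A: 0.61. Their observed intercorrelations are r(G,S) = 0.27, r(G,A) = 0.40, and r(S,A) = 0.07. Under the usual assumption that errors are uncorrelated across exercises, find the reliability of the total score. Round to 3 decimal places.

Var(G+S+A) = 19² + 23.3² + 8.3² + 2·[19·23.3·0.27 + 19·8.3·0.40 + 23.3·8.3·0.07] = 972.78 + 392.293 = 1365.07.
Because errors are independent across components, Cov(Tᵢ,Tⱼ) = Cov(Xᵢ,Xⱼ); the off-diagonal part of the true-score variance is the same as above.
True-score variance = [19²·0.77 + 23.3²·0.85 + 8.3²·0.61] + 392.293 = 781.449 + 392.293 = 1173.74.
Reliability = 1173.74 / 1365.07 = 0.860.

0.860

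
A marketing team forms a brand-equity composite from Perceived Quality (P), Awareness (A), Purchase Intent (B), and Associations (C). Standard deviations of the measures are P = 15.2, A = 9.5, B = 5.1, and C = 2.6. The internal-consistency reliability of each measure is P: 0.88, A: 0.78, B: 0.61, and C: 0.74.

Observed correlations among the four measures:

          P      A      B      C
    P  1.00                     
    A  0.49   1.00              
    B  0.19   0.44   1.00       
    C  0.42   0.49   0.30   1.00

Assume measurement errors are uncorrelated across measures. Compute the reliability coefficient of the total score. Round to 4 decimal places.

Var(P+A+B+C) = 15.2² + 9.5² + 5.1² + 2.6² + 2·[15.2·9.5·0.49 + 15.2·5.1·0.19 + 15.2·2.6·0.42 + 9.5·5.1·0.44 + 9.5·2.6·0.49 + 5.1·2.6·0.30] = 354.06 + 278.964 = 633.024.
Because errors are independent across components, Cov(Tᵢ,Tⱼ) = Cov(Xᵢ,Xⱼ); the off-diagonal part of the true-score variance is the same as above.
True-score variance = [15.2²·0.88 + 9.5²·0.78 + 5.1²·0.61 + 2.6²·0.74] + 278.964 = 294.579 + 278.964 = 573.543.
Reliability = 573.543 / 633.024 = 0.9060.

0.9060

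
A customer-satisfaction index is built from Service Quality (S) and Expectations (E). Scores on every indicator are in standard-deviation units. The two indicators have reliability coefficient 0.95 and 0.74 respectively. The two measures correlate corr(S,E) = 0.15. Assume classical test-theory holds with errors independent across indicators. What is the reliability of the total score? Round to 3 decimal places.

Var(S+E) = 2 + 2·[0.15] = 2 + 0.3 = 2.3.
Because errors are independent across components, Cov(Tᵢ,Tⱼ) = Cov(Xᵢ,Xⱼ); the off-diagonal part of the true-score variance is the same as above.
True-score variance = [0.95 + 0.74] + 0.3 = 1.69 + 0.3 = 1.99.
Reliability = 1.99 / 2.3 = 0.865.

0.865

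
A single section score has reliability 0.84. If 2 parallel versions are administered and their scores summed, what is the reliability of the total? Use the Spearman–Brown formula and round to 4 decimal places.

0.9130

ρ_k = kρ / (1 + (k−1)ρ) = 2·0.84 / (1 + 1·0.84) = 1.680 / 1.840 = 0.9130.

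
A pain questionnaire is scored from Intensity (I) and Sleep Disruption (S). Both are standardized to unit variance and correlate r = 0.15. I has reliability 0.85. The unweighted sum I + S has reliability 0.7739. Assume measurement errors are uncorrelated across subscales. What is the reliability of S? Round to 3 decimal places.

0.630

Var(I+S) = 2 + 2·0.15 = 2.300.
True-score variance = ρ_I + ρ_S + 2·0.15, so 0.7739 = (0.85 + ρ_S + 0.30) / 2.300.
ρ_S = 0.7739·2.300 − 0.85 − 0.30 = 0.630.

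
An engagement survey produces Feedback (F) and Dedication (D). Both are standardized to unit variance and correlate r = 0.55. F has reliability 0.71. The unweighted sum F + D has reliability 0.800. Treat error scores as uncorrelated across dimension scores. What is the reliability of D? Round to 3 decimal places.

0.670

Var(F+D) = 2 + 2·0.55 = 3.100.
True-score variance = ρ_F + ρ_D + 2·0.55, so 0.800 = (0.71 + ρ_D + 1.10) / 3.100.
ρ_D = 0.800·3.100 − 0.71 − 1.10 = 0.670.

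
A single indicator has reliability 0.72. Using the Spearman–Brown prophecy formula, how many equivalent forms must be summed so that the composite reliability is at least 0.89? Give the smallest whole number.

4

k ≥ ρ*(1−ρ₁)/(ρ₁(1−ρ*)) = 0.89·0.28 / (0.72·0.11) = 3.146.
Smallest integer k = 4.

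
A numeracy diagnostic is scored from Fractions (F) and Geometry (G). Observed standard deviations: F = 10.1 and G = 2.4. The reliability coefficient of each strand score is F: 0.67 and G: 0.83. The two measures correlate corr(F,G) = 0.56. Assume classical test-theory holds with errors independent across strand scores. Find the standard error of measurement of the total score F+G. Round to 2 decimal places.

5.89

Var(total) = 107.77 + 27.1488 = 134.919.
True-score variance = 73.1275 + 27.1488 = 100.276, so reliability = 0.7432.
Error variance = 134.919 − 100.276 = 34.6425; SEM = √34.6425 = 5.89.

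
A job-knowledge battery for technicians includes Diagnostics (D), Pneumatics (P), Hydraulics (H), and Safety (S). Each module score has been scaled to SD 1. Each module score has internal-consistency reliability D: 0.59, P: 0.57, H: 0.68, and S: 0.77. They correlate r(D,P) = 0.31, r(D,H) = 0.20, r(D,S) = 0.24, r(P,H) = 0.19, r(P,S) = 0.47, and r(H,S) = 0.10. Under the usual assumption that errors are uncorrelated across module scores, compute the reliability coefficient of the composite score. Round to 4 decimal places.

0.8020

Var(D+P+H+S) = 4 + 2·[0.31 + 0.20 + 0.24 + 0.19 + 0.47 + 0.10] = 4 + 3.02 = 7.02.
Because errors are independent across components, Cov(Tᵢ,Tⱼ) = Cov(Xᵢ,Xⱼ); the off-diagonal part of the true-score variance is the same as above.
True-score variance = [0.59 + 0.57 + 0.68 + 0.77] + 3.02 = 2.61 + 3.02 = 5.63.
Reliability = 5.63 / 7.02 = 0.8020.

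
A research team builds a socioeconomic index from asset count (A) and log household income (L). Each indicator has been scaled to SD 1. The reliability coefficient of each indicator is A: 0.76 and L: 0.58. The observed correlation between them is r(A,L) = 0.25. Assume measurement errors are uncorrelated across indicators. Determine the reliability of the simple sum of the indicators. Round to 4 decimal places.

0.7360

Var(A+L) = 2 + 2·[0.25] = 2 + 0.5 = 2.5.
With uncorrelated errors the cross-covariances are all true-score covariance, so they carry over unchanged; only the diagonal terms shrink to ρᵢσᵢ².
True-score variance = [0.76 + 0.58] + 0.5 = 1.34 + 0.5 = 1.84.
Reliability = 1.84 / 2.5 = 0.7360.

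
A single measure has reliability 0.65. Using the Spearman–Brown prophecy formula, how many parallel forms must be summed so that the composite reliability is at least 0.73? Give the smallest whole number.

2

k ≥ ρ*(1−ρ₁)/(ρ₁(1−ρ*)) = 0.73·0.35 / (0.65·0.27) = 1.456.
Smallest integer k = 2.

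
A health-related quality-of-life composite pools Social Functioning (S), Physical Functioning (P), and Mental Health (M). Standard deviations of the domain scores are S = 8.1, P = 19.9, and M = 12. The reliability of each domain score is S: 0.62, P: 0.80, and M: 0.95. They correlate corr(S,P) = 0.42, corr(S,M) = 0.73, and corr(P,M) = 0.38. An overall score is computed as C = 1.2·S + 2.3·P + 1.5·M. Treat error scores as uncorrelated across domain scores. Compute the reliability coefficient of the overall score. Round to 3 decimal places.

Var(C) = 1.2²·8.1² + 2.3²·19.9² + 1.5²·12² + 2·[2.76·8.1·19.9·0.42 + 1.8·8.1·12·0.73 + 3.45·19.9·12·0.38] = 2513.37 + 1255.28 = 3768.65.
Under uncorrelated errors the observed covariances equal the true-score covariances, so only the own-variance terms attenuate.
True-score variance = [1.2²·8.1²·0.62 + 2.3²·19.9²·0.80 + 1.5²·12²·0.95] + 1255.28 = 2042.29 + 1255.28 = 3297.57.
Reliability = 3297.57 / 3768.65 = 0.875.

0.875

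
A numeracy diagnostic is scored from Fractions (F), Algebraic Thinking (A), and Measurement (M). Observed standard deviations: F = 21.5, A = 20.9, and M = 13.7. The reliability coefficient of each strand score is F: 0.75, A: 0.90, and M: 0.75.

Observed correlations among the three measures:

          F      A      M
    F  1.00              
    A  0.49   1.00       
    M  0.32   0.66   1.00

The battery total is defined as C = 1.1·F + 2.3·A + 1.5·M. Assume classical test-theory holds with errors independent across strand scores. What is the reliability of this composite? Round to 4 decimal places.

0.9209

Var(C) = 1.1²·21.5² + 2.3²·20.9² + 1.5²·13.7² + 2·[2.53·21.5·20.9·0.49 + 1.65·21.5·13.7·0.32 + 3.45·20.9·13.7·0.66] = 3292.35 + 2729.11 = 6021.46.
Under uncorrelated errors the observed covariances equal the true-score covariances, so only the own-variance terms attenuate.
True-score variance = [1.1²·21.5²·0.75 + 2.3²·20.9²·0.90 + 1.5²·13.7²·0.75] + 2729.11 = 2815.87 + 2729.11 = 5544.98.
Reliability = 5544.98 / 6021.46 = 0.9209.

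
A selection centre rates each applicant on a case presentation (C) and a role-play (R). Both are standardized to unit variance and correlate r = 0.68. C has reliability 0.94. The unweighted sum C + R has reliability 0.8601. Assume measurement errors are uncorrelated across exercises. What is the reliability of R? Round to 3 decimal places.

Var(C+R) = 2 + 2·0.68 = 3.360.
True-score variance = ρ_C + ρ_R + 2·0.68, so 0.8601 = (0.94 + ρ_R + 1.36) / 3.360.
ρ_R = 0.8601·3.360 − 0.94 − 1.36 = 0.590.

0.590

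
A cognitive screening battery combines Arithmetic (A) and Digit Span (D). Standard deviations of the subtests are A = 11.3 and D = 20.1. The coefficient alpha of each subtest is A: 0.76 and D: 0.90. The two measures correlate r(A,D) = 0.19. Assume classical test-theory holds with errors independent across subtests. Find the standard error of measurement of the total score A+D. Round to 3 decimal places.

Var(total) = 531.7 + 86.3094 = 618.009.
True-score variance = 460.653 + 86.3094 = 546.963, so reliability = 0.8850.
Error variance = 618.009 − 546.963 = 71.0466; SEM = √71.0466 = 8.429.

8.429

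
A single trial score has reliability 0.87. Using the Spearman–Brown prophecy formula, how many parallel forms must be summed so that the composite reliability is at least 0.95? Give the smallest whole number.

3

k ≥ ρ*(1−ρ₁)/(ρ₁(1−ρ*)) = 0.95·0.13 / (0.87·0.05) = 2.839.
Smallest integer k = 3.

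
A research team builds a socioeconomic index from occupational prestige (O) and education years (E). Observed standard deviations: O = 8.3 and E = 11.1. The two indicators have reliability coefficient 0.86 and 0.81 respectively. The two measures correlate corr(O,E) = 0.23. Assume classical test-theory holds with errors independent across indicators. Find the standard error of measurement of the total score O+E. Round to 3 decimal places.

Var(total) = 192.1 + 42.3798 = 234.48.
True-score variance = 159.046 + 42.3798 = 201.425, so reliability = 0.8590.
Error variance = 234.48 − 201.425 = 33.0545; SEM = √33.0545 = 5.749.

5.749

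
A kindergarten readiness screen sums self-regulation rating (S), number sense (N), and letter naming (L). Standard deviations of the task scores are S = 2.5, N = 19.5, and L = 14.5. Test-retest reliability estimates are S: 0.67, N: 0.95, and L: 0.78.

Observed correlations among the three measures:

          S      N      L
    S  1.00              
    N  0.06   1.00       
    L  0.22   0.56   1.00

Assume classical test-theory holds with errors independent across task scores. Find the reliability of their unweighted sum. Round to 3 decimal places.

0.928

Var(S+N+L) = 2.5² + 19.5² + 14.5² + 2·[2.5·19.5·0.06 + 2.5·14.5·0.22 + 19.5·14.5·0.56] = 596.75 + 338.48 = 935.23.
Under uncorrelated errors the observed covariances equal the true-score covariances, so only the own-variance terms attenuate.
True-score variance = [2.5²·0.67 + 19.5²·0.95 + 14.5²·0.78] + 338.48 = 529.42 + 338.48 = 867.9.
Reliability = 867.9 / 935.23 = 0.928.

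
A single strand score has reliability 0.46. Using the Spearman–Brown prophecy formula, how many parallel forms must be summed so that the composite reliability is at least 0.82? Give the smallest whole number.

6

k ≥ ρ*(1−ρ₁)/(ρ₁(1−ρ*)) = 0.82·0.54 / (0.46·0.18) = 5.348.
Smallest integer k = 6.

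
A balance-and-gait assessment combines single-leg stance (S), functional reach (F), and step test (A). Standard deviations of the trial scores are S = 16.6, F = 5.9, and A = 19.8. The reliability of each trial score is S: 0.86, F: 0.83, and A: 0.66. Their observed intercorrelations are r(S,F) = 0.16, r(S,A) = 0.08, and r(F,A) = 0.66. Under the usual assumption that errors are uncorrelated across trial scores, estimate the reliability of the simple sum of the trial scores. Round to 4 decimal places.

Var(S+F+A) = 16.6² + 5.9² + 19.8² + 2·[16.6·5.9·0.16 + 16.6·19.8·0.08 + 5.9·19.8·0.66] = 702.41 + 238.132 = 940.542.
With uncorrelated errors the cross-covariances are all true-score covariance, so they carry over unchanged; only the diagonal terms shrink to ρᵢσᵢ².
True-score variance = [16.6²·0.86 + 5.9²·0.83 + 19.8²·0.66] + 238.132 = 524.62 + 238.132 = 762.752.
Reliability = 762.752 / 940.542 = 0.8110.

0.8110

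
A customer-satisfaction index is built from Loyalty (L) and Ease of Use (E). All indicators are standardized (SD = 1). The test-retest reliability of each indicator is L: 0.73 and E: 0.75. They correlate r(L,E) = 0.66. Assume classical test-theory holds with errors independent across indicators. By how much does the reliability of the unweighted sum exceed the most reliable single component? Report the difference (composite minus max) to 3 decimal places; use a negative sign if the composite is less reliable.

0.093

Var(sum) = 2 + 1.32 = 3.32; true-score variance = 1.48 + 1.32 = 2.8; composite reliability = 0.8434.
Max component reliability = 0.7500.
Difference = 0.8434 − 0.7500 = 0.093.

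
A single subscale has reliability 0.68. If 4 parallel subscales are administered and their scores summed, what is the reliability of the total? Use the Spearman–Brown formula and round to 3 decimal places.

0.895

ρ_k = kρ / (1 + (k−1)ρ) = 4·0.68 / (1 + 3·0.68) = 2.720 / 3.040 = 0.895.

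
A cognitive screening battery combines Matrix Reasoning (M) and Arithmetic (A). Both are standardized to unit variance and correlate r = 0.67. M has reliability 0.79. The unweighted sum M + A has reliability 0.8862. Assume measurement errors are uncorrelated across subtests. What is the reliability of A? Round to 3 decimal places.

0.830

Var(M+A) = 2 + 2·0.67 = 3.340.
True-score variance = ρ_M + ρ_A + 2·0.67, so 0.8862 = (0.79 + ρ_A + 1.34) / 3.340.
ρ_A = 0.8862·3.340 − 0.79 − 1.34 = 0.830.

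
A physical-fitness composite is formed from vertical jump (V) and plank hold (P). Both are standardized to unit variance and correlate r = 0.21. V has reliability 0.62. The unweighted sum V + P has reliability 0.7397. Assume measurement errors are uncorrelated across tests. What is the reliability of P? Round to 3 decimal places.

Var(V+P) = 2 + 2·0.21 = 2.420.
True-score variance = ρ_V + ρ_P + 2·0.21, so 0.7397 = (0.62 + ρ_P + 0.42) / 2.420.
ρ_P = 0.7397·2.420 − 0.62 − 0.42 = 0.750.

0.750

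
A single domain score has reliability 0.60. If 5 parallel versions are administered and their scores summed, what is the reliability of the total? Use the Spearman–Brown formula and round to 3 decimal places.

ρ_k = kρ / (1 + (k−1)ρ) = 5·0.60 / (1 + 4·0.60) = 3.000 / 3.400 = 0.882.

0.882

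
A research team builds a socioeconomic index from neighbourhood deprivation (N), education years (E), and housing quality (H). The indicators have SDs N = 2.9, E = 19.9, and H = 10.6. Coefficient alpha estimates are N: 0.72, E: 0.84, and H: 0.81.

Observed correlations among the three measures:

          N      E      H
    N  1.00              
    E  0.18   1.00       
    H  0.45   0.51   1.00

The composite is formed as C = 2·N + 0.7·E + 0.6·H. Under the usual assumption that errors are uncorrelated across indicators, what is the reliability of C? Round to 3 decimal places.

Var(C) = 2²·2.9² + 0.7²·19.9² + 0.6²·10.6² + 2·[1.4·2.9·19.9·0.18 + 1.2·2.9·10.6·0.45 + 0.42·19.9·10.6·0.51] = 268.134 + 152.652 = 420.786.
With uncorrelated errors the cross-covariances are all true-score covariance, so they carry over unchanged; only the diagonal terms shrink to ρᵢσᵢ².
True-score variance = [2²·2.9²·0.72 + 0.7²·19.9²·0.84 + 0.6²·10.6²·0.81] + 152.652 = 219.983 + 152.652 = 372.634.
Reliability = 372.634 / 420.786 = 0.886.

0.886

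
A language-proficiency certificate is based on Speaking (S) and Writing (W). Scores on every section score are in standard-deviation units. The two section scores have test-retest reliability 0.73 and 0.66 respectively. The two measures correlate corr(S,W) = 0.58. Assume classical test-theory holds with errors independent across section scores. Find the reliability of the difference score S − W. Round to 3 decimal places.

Var(S−W) = 1 + 1 − 2·0.58 = 2 − 1.16 = 0.84.
Because errors are independent across components, Cov(Tᵢ,Tⱼ) = Cov(Xᵢ,Xⱼ); the off-diagonal part of the true-score variance is the same as above.
True-score variance = [0.73 + 0.66] − 1.16 = 1.39 − 1.16 = 0.23.
Reliability = 0.23 / 0.84 = 0.274.

0.274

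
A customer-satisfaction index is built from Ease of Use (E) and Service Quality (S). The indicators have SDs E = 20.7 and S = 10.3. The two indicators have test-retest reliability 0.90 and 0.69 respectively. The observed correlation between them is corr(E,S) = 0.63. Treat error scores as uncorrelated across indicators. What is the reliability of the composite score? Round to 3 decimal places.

0.906

Var(E+S) = 20.7² + 10.3² + 2·[20.7·10.3·0.63] = 534.58 + 268.645 = 803.225.
With uncorrelated errors the cross-covariances are all true-score covariance, so they carry over unchanged; only the diagonal terms shrink to ρᵢσᵢ².
True-score variance = [20.7²·0.90 + 10.3²·0.69] + 268.645 = 458.843 + 268.645 = 727.488.
Reliability = 727.488 / 803.225 = 0.906.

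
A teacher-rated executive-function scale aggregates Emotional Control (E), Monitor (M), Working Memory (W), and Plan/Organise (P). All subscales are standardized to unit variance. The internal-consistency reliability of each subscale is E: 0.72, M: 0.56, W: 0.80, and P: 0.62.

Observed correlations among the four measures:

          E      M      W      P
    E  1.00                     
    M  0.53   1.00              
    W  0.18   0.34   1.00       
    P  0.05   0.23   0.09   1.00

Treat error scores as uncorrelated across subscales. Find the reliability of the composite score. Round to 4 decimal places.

Var(E+M+W+P) = 4 + 2·[0.53 + 0.18 + 0.05 + 0.34 + 0.23 + 0.09] = 4 + 2.84 = 6.84.
Under uncorrelated errors the observed covariances equal the true-score covariances, so only the own-variance terms attenuate.
True-score variance = [0.72 + 0.56 + 0.80 + 0.62] + 2.84 = 2.7 + 2.84 = 5.54.
Reliability = 5.54 / 6.84 = 0.8099.

0.8099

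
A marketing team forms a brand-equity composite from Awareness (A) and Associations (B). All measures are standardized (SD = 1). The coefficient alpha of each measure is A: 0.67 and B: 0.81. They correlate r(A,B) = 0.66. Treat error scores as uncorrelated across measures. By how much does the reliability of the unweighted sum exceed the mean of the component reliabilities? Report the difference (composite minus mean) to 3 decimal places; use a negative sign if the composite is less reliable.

0.103

Var(sum) = 2 + 1.32 = 3.32; true-score variance = 1.48 + 1.32 = 2.8; composite reliability = 0.8434.
Mean component reliability = 0.7400.
Difference = 0.8434 − 0.7400 = 0.103.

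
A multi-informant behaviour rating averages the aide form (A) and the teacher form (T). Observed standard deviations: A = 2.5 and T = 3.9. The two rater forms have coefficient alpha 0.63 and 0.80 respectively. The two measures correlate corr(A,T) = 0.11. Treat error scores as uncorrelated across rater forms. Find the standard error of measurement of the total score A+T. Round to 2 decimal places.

Var(total) = 21.46 + 2.145 = 23.605.
True-score variance = 16.1055 + 2.145 = 18.2505, so reliability = 0.7732.
Error variance = 23.605 − 18.2505 = 5.3545; SEM = √5.3545 = 2.31.

2.31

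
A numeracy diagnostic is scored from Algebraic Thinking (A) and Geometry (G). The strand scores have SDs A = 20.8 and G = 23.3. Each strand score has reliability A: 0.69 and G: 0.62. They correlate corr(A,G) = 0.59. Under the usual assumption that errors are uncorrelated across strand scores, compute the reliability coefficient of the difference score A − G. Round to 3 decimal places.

Var(A−G) = 20.8² + 23.3² − 2·20.8·23.3·0.59 = 975.53 − 571.875 = 403.655.
With uncorrelated errors the cross-covariances are all true-score covariance, so they carry over unchanged; only the diagonal terms shrink to ρᵢσᵢ².
True-score variance = [20.8²·0.69 + 23.3²·0.62] − 571.875 = 635.113 − 571.875 = 63.2382.
Reliability = 63.2382 / 403.655 = 0.157.

0.157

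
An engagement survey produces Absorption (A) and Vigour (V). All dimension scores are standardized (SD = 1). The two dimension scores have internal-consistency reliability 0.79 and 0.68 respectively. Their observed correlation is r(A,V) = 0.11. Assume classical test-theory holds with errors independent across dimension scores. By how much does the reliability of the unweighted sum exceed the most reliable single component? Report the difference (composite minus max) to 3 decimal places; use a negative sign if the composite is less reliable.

Var(sum) = 2 + 0.22 = 2.22; true-score variance = 1.47 + 0.22 = 1.69; composite reliability = 0.7613.
Max component reliability = 0.7900.
Difference = 0.7613 − 0.7900 = -0.029.

-0.029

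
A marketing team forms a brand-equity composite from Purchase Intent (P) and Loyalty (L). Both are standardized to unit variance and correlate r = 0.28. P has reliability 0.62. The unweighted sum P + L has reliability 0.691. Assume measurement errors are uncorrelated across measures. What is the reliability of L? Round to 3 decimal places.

0.589

Var(P+L) = 2 + 2·0.28 = 2.560.
True-score variance = ρ_P + ρ_L + 2·0.28, so 0.691 = (0.62 + ρ_L + 0.56) / 2.560.
ρ_L = 0.691·2.560 − 0.62 − 0.56 = 0.589.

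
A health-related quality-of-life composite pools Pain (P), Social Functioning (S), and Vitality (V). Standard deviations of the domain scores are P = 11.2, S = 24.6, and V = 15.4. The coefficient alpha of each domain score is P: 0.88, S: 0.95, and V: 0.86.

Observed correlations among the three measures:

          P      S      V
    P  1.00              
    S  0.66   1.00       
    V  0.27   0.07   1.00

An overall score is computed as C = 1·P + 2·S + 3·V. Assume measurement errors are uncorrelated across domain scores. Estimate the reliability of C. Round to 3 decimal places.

0.928

Var(C) = 11.2² + 2²·24.6² + 3²·15.4² + 2·[2·11.2·24.6·0.66 + 3·11.2·15.4·0.27 + 6·24.6·15.4·0.07] = 4680.52 + 1325.02 = 6005.54.
With uncorrelated errors the cross-covariances are all true-score covariance, so they carry over unchanged; only the diagonal terms shrink to ρᵢσᵢ².
True-score variance = [11.2²·0.88 + 2²·24.6²·0.95 + 3²·15.4²·0.86] + 1325.02 = 4245.61 + 1325.02 = 5570.63.
Reliability = 5570.63 / 6005.54 = 0.928.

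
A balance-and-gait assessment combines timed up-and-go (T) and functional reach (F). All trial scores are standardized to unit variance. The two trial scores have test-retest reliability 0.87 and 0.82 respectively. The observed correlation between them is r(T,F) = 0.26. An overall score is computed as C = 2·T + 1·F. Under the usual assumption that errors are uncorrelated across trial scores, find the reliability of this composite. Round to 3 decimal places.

0.884

Var(C) = 2² + 1 + 2·[2·0.26] = 5 + 1.04 = 6.04.
Under uncorrelated errors the observed covariances equal the true-score covariances, so only the own-variance terms attenuate.
True-score variance = [2²·0.87 + 0.82] + 1.04 = 4.3 + 1.04 = 5.34.
Reliability = 5.34 / 6.04 = 0.884.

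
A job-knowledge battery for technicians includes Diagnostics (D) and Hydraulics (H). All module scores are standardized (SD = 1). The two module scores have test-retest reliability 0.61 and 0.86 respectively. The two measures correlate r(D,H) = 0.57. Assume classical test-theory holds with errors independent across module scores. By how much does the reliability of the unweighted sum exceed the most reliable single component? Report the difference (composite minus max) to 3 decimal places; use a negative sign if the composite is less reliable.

Var(sum) = 2 + 1.14 = 3.14; true-score variance = 1.47 + 1.14 = 2.61; composite reliability = 0.8312.
Max component reliability = 0.8600.
Difference = 0.8312 − 0.8600 = -0.029.

-0.029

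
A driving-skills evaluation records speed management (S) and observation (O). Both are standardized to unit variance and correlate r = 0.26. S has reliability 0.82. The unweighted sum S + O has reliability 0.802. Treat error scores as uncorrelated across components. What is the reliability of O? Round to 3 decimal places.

Var(S+O) = 2 + 2·0.26 = 2.520.
True-score variance = ρ_S + ρ_O + 2·0.26, so 0.802 = (0.82 + ρ_O + 0.52) / 2.520.
ρ_O = 0.802·2.520 − 0.82 − 0.52 = 0.681.

0.681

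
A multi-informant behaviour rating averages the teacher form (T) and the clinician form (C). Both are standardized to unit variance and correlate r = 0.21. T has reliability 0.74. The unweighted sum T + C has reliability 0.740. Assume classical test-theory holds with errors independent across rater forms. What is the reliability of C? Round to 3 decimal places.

0.631

Var(T+C) = 2 + 2·0.21 = 2.420.
True-score variance = ρ_T + ρ_C + 2·0.21, so 0.740 = (0.74 + ρ_C + 0.42) / 2.420.
ρ_C = 0.740·2.420 − 0.74 − 0.42 = 0.631.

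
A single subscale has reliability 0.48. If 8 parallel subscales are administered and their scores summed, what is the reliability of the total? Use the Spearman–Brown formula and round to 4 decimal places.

0.8807

ρ_k = kρ / (1 + (k−1)ρ) = 8·0.48 / (1 + 7·0.48) = 3.840 / 4.360 = 0.8807.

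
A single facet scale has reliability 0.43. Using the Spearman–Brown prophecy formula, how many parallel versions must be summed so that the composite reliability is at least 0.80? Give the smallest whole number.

6

k ≥ ρ*(1−ρ₁)/(ρ₁(1−ρ*)) = 0.80·0.57 / (0.43·0.20) = 5.302.
Smallest integer k = 6.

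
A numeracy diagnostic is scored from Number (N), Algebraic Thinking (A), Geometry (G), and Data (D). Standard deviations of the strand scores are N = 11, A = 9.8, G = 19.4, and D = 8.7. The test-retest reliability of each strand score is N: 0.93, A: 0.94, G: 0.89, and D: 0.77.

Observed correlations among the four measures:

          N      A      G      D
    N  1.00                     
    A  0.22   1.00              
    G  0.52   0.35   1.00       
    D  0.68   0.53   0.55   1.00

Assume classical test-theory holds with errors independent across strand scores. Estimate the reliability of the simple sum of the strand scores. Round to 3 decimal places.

0.951

Var(N+A+G+D) = 11² + 9.8² + 19.4² + 8.7² + 2·[11·9.8·0.22 + 11·19.4·0.52 + 11·8.7·0.68 + 9.8·19.4·0.35 + 9.8·8.7·0.53 + 19.4·8.7·0.55] = 669.09 + 808.638 = 1477.73.
Because errors are independent across components, Cov(Tᵢ,Tⱼ) = Cov(Xᵢ,Xⱼ); the off-diagonal part of the true-score variance is the same as above.
True-score variance = [11²·0.93 + 9.8²·0.94 + 19.4²·0.89 + 8.7²·0.77] + 808.638 = 596.049 + 808.638 = 1404.69.
Reliability = 1404.69 / 1477.73 = 0.951.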